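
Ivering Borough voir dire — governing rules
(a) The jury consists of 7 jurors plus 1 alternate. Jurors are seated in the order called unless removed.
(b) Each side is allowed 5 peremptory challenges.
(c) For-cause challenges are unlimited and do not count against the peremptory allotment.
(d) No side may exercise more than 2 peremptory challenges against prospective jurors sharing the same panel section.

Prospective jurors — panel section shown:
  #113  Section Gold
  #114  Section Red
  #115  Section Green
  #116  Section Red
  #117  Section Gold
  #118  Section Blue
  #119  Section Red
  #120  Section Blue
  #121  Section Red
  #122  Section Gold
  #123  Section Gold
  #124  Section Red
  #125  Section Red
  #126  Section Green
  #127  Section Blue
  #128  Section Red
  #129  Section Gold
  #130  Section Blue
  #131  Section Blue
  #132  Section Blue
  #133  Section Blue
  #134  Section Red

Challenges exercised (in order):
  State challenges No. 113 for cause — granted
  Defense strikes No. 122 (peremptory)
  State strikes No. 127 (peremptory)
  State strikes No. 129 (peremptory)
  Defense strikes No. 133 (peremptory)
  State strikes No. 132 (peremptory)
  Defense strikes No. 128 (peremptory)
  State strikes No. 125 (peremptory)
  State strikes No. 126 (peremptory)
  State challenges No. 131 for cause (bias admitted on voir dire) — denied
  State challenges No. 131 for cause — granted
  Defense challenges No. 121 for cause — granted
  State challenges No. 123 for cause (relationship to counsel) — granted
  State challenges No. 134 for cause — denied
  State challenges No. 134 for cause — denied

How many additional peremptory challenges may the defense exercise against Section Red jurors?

Defense peremptories so far: #122, #133, #128 — 3 of 5 used, 2 left overall.
Against Section Red: #128 — 1 used; per-section cap 2 leaves 1.
Binding limit: min(2, 1) = 1.

1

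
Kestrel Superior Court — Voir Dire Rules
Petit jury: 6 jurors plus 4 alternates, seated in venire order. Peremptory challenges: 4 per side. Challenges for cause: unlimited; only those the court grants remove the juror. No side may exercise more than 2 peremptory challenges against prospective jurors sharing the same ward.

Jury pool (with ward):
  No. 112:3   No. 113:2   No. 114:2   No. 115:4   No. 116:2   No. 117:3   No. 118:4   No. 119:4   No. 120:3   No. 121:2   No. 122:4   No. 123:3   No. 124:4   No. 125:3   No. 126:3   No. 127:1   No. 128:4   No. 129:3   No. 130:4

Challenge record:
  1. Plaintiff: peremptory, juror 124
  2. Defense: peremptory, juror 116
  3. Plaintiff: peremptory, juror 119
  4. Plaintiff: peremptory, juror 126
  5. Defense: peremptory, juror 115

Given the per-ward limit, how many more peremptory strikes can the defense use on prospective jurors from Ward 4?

Defense peremptories so far: #116, #115 — 2 of 4 used, 2 left overall.
Against Ward 4: #115 — 1 used; per-ward cap 2 leaves 1.
Binding limit: min(2, 1) = 1.

1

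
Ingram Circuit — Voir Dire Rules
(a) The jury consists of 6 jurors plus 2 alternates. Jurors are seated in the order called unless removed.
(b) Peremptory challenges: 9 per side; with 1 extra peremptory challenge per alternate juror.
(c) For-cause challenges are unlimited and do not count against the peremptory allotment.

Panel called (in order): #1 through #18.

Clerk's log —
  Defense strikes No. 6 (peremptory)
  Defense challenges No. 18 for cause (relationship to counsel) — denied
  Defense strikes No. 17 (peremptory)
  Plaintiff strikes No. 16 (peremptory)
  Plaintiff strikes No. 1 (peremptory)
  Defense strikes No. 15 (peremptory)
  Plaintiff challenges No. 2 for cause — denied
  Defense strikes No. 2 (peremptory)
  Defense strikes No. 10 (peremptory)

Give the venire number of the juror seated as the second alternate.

Removed: #1, #2, #6, #10, #15, #16, #17. (#18 stays — for-cause denied.)
Seating in order: seats 1–6 → #3, #4, #5, #7, #8, #9; alternates → #11, #12.
So alternate 2 is #12.

12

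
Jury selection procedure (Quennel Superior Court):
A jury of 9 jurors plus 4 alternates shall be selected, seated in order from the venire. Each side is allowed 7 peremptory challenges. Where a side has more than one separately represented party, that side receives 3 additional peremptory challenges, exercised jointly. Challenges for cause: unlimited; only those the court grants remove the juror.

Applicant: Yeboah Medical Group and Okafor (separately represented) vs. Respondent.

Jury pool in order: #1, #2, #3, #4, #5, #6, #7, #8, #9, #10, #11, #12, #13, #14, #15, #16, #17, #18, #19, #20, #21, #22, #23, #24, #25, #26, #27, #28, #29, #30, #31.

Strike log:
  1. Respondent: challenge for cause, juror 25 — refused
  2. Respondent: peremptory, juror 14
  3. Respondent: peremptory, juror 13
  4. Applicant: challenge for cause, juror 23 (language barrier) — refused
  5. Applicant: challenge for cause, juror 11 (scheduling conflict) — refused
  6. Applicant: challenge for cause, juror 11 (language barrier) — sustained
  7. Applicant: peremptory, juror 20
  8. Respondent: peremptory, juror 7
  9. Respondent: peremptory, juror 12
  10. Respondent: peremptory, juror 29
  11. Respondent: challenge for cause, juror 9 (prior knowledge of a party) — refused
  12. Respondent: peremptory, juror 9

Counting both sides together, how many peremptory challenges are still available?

Applicant allotment: 7 base + 3 multi-party = 10. Respondent allotment: 7.
Applicant peremptories used: #20 — 1 (for-cause on #23, #11, #11 don't count).
Respondent peremptories used: #14, #13, #7, #12, #29, #9 — 6 (for-cause on #25, #9 don't count).
Remaining: (10 − 1) + (7 − 6) = 10.

10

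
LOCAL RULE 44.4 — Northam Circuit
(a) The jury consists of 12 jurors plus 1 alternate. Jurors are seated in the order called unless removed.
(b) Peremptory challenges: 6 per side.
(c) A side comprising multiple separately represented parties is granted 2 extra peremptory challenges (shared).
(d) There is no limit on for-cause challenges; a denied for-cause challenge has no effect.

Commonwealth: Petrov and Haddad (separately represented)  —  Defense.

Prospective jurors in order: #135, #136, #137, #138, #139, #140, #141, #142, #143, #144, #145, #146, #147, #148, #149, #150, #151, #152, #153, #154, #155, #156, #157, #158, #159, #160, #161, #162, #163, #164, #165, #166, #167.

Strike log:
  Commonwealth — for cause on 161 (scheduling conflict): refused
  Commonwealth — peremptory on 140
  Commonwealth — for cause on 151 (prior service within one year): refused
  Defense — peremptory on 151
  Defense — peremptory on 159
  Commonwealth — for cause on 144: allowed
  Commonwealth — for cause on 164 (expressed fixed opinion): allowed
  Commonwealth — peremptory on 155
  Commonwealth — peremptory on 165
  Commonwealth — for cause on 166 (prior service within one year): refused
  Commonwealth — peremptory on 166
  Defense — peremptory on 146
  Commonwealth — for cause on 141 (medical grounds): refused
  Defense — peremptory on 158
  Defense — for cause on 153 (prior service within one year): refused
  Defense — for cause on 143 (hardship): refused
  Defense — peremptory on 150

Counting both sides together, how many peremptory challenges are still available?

5

Commonwealth allotment: 6 base + 2 multi-party = 8. Defense allotment: 6.
Commonwealth peremptories used: #140, #155, #165, #166 — 4 (for-cause on #161, #151, #144, #164, #166, #141 don't count).
Defense peremptories used: #151, #159, #146, #158, #150 — 5 (for-cause on #153, #143 don't count).
Remaining: (8 − 4) + (6 − 5) = 5.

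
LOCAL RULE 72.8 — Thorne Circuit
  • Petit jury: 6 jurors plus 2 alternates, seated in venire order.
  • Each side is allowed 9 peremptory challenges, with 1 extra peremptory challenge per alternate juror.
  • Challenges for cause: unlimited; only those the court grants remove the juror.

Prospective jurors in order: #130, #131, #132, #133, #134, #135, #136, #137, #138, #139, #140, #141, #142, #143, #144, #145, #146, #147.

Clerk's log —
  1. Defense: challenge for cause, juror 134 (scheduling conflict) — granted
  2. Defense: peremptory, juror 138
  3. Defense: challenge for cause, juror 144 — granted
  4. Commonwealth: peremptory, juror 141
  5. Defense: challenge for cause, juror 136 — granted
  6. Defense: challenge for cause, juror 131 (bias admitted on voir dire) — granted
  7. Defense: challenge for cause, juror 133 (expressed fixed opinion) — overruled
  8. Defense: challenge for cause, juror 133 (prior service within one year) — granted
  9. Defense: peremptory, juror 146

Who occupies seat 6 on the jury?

140

Removed: #131, #133, #134, #136, #138, #141, #144, #146.
Seating in order: seats 1–6 → #130, #132, #135, #137, #139, #140; alternates → #142, #143.
So seat 6 is #140.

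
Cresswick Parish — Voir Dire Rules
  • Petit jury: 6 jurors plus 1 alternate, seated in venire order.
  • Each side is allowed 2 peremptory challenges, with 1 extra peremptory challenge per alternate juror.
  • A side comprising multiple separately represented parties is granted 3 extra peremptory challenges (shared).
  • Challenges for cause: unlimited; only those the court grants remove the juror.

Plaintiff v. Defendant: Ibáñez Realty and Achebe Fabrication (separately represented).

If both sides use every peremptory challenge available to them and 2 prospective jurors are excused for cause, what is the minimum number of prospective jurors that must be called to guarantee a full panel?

18

Seats to fill: 6 + 1 alternates = 7.
Peremptories — Plaintiff: 2 + 1×1 = 3; Defendant: 2 + 1×1 + 3 = 6; total 9.
For-cause removals: 2.
Minimum venire: 7 + 9 + 2 = 18.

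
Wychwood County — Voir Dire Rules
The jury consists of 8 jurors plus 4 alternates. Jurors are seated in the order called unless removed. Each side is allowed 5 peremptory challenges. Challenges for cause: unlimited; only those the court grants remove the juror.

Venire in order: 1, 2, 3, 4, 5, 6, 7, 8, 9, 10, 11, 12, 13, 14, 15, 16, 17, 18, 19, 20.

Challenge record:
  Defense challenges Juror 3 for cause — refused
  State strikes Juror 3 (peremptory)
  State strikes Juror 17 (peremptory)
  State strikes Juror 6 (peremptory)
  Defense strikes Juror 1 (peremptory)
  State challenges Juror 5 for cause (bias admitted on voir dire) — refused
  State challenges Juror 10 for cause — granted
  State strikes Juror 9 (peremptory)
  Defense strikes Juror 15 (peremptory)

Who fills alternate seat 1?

14

Removed: #1, #3, #6, #9, #10, #15, #17. (#5 stays — for-cause denied.)
Seating in order: seats 1–8 → #2, #4, #5, #7, #8, #11, #12, #13; alternates → #14, #16, #18, #19.
So alternate 1 is #14.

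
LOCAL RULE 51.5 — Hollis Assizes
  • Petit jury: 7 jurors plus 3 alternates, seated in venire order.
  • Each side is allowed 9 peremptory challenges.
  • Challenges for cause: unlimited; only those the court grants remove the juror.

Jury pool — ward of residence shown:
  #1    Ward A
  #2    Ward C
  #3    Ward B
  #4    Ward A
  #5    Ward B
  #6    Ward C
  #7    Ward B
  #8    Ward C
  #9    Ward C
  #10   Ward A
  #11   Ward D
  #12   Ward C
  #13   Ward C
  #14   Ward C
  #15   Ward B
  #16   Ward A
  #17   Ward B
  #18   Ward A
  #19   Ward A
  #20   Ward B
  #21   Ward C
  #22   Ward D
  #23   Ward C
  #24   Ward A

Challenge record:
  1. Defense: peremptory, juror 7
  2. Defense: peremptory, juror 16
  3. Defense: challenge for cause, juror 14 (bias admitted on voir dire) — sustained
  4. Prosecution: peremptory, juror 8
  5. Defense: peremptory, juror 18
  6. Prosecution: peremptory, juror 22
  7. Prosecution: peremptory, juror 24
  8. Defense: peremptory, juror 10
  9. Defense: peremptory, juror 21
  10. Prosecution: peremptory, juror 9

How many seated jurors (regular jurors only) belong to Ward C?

2

Removed: #7, #8, #9, #10, #14, #16, #18, #21, #22, #24.
Seated jurors 1–7: #1, #2, #3, #4, #5, #6, #11 (alternates #12, #13, #15 not counted).
Of those, in Ward C: #2, #6 → 2.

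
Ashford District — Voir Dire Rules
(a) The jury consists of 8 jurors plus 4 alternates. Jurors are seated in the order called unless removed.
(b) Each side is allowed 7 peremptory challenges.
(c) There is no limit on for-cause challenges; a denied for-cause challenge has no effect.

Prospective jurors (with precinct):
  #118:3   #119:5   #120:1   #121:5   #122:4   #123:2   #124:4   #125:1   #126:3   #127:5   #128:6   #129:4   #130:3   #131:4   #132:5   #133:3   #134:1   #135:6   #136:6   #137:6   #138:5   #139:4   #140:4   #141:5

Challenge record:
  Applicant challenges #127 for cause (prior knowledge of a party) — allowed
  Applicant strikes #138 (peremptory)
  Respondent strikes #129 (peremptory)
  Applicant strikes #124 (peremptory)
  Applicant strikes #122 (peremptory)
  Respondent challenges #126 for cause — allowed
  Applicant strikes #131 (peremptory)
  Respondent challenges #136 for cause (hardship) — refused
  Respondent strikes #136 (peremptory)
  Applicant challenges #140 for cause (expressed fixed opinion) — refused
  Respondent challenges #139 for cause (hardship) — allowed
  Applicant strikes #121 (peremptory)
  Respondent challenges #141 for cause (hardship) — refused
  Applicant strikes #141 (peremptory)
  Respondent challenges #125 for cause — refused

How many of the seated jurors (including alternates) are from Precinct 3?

3

Removed: #121, #122, #124, #126, #127, #129, #131, #136, #138, #139, #141.
Seated (12 incl. alternates): #118, #119, #120, #123, #125, #128, #130, #132, #133, #134, #135, #137.
Of those, in Precinct 3: #118, #130, #133 → 3.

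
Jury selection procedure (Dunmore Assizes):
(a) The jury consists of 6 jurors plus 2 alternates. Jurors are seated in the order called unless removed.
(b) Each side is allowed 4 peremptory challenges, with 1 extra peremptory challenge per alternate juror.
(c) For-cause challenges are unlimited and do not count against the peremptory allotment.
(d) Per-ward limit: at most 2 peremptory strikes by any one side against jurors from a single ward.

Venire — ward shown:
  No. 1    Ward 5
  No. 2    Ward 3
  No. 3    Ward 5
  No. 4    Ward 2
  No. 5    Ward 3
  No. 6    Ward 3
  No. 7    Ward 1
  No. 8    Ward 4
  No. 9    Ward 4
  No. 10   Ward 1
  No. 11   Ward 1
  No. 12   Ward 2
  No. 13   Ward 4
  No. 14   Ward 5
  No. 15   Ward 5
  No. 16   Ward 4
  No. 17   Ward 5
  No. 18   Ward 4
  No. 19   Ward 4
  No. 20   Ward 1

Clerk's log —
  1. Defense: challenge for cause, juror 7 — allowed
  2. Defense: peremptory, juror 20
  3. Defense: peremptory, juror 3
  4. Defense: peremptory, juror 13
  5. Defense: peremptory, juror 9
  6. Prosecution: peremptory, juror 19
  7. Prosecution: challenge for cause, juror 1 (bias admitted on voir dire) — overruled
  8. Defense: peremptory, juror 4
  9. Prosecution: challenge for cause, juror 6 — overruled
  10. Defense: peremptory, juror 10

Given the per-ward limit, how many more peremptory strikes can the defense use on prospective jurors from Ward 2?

Defense peremptories so far: #20, #3, #13, #9, #4, #10 — 6 of 6 used, 0 left overall.
Against Ward 2: #4 — 1 used; per-ward cap 2 leaves 1.
Binding limit: min(0, 1) = 0.

0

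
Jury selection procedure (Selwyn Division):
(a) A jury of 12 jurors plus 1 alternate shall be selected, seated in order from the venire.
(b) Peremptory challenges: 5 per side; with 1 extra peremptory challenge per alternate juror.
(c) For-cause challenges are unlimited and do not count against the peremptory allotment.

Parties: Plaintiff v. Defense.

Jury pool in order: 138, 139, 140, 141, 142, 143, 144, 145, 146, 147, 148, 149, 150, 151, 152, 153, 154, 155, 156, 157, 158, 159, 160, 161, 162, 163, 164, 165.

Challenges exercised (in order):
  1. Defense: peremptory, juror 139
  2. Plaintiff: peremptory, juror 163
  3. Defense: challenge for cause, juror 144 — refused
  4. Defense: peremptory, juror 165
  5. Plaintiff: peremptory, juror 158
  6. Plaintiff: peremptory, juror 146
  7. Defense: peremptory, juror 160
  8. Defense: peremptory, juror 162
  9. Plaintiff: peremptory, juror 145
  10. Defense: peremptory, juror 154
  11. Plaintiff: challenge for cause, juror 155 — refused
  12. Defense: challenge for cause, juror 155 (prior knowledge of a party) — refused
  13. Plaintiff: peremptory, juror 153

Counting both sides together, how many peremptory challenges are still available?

2

Plaintiff allotment: 5 base + 1 × 1 alternate = 6. Defense allotment: 5 base + 1 × 1 alternate = 6.
Plaintiff peremptories used: #163, #158, #146, #145, #153 — 5 (the for-cause on #155 doesn't count).
Defense peremptories used: #139, #165, #160, #162, #154 — 5 (for-cause on #144, #155 don't count).
Remaining: (6 − 5) + (6 − 5) = 2.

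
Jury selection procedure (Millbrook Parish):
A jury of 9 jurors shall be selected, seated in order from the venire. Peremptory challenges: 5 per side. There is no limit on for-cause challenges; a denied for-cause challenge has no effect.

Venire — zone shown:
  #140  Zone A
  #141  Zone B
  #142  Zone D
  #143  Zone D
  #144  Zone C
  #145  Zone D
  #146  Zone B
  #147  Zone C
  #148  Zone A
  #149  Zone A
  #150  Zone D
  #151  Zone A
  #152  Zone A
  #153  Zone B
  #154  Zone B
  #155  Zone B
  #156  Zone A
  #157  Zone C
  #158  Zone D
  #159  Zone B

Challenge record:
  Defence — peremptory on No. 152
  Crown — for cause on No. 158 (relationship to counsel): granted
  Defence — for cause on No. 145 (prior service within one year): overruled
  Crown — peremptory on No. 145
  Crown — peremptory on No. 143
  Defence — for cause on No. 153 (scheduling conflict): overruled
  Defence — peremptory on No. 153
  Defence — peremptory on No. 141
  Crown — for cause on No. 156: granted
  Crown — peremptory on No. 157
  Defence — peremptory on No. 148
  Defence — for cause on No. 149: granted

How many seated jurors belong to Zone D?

Removed: #141, #143, #145, #148, #149, #152, #153, #156, #157, #158.
Seated jurors 1–9: #140, #142, #144, #146, #147, #150, #151, #154, #155.
Of those, in Zone D: #142, #150 → 2.

2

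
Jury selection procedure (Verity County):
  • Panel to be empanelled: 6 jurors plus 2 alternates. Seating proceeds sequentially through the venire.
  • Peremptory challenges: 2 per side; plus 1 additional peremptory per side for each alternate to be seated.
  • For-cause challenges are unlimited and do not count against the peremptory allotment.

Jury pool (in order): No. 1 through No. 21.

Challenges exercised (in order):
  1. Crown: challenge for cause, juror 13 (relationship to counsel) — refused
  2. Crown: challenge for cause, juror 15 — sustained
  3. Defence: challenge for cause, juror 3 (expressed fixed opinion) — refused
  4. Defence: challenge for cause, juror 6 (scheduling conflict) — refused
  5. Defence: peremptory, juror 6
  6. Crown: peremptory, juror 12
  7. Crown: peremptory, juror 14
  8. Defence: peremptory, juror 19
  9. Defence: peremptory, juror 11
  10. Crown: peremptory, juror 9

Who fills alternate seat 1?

Removed: #6, #9, #11, #12, #14, #15, #19. (#3, #13 stay — for-cause denied.)
Filling seats in venire order through position 7: #1, #2, #3, #4, #5, #7, #8.
So alternate 1 is #8.

8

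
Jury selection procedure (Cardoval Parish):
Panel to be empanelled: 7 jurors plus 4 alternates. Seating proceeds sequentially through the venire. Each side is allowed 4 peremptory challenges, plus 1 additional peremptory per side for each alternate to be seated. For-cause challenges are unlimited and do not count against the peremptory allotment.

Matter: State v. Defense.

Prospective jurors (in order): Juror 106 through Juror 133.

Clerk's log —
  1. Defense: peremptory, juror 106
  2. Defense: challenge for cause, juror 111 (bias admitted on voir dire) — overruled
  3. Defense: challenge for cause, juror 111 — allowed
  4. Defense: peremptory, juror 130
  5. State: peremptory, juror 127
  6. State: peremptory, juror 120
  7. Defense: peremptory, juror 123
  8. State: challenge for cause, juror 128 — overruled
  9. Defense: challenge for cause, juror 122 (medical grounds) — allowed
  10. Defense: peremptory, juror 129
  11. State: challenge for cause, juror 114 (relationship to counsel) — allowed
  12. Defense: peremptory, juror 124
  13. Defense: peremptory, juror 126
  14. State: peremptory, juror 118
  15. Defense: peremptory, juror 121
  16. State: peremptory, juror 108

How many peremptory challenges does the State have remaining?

State allotment: 4 base + 1 × 4 alternates = 8.
State peremptories used: #127, #120, #118, #108 — 4 (for-cause on #128, #114 don't count).
Remaining: 8 − 4 = 4.

4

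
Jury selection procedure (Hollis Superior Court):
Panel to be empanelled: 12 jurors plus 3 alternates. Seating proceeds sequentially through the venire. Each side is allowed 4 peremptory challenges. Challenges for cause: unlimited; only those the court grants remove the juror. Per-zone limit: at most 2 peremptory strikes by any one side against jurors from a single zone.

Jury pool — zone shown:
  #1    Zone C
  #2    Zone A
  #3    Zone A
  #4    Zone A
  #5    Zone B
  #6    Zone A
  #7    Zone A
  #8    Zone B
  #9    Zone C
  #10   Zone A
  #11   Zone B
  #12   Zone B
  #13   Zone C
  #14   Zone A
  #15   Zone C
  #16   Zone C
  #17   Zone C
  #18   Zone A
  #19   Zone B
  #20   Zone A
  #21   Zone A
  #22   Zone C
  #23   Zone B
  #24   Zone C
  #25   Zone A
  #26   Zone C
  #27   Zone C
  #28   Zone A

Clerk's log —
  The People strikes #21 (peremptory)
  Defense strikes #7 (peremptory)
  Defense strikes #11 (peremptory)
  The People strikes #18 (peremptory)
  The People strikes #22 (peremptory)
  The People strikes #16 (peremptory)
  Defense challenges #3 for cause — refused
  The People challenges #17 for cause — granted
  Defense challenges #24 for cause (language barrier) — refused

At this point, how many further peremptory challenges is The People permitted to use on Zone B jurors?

The People peremptories so far: #21, #18, #22, #16 — 4 of 4 used, 0 left overall.
Against Zone B: none yet — per-zone cap 2 leaves 2.
Binding limit: min(0, 2) = 0.

0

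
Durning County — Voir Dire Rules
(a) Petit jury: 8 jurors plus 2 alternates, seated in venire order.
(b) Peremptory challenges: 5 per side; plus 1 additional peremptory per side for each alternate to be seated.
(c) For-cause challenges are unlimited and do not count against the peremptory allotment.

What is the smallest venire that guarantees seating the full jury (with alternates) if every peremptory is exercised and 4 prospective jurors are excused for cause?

28

Seats to fill: 8 + 2 alternates = 10.
Peremptories: 5 + 1×2 = 7 per side × 2 sides = 14.
For-cause removals: 4.
Minimum venire: 10 + 14 + 4 = 28.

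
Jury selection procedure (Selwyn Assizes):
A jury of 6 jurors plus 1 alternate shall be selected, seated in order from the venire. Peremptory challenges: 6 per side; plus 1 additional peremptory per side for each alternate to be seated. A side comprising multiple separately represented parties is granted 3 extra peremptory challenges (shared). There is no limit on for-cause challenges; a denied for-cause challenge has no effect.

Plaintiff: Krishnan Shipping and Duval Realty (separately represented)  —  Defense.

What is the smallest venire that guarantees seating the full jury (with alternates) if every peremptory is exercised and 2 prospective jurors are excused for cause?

Seats to fill: 6 + 1 alternates = 7.
Peremptories — Plaintiff: 6 + 1×1 + 3 = 10; Defense: 6 + 1×1 = 7; total 17.
For-cause removals: 2.
Minimum venire: 7 + 17 + 2 = 26.

26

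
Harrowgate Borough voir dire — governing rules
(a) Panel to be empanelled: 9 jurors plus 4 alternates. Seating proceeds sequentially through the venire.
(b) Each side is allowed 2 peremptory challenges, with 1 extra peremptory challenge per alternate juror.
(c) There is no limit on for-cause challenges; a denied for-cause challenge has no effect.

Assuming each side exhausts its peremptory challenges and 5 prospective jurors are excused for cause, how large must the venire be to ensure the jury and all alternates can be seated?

30

Seats to fill: 9 + 4 alternates = 13.
Peremptories: 2 + 1×4 = 6 per side × 2 sides = 12.
For-cause removals: 5.
Minimum venire: 13 + 12 + 5 = 30.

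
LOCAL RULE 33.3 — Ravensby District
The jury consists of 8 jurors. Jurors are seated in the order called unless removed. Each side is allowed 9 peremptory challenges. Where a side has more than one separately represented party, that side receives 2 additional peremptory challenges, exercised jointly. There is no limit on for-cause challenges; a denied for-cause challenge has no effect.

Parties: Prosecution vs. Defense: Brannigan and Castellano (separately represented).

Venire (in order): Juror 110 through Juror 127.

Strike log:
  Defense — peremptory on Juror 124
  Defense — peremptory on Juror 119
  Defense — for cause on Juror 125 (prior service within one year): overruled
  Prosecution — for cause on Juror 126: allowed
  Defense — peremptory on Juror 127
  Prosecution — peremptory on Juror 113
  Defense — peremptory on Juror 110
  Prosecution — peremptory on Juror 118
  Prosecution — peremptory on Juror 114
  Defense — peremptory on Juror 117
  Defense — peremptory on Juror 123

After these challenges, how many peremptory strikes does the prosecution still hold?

6

Prosecution allotment: 9.
Prosecution peremptories used: #113, #118, #114 — 3 (the for-cause on #126 doesn't count).
Remaining: 9 − 3 = 6.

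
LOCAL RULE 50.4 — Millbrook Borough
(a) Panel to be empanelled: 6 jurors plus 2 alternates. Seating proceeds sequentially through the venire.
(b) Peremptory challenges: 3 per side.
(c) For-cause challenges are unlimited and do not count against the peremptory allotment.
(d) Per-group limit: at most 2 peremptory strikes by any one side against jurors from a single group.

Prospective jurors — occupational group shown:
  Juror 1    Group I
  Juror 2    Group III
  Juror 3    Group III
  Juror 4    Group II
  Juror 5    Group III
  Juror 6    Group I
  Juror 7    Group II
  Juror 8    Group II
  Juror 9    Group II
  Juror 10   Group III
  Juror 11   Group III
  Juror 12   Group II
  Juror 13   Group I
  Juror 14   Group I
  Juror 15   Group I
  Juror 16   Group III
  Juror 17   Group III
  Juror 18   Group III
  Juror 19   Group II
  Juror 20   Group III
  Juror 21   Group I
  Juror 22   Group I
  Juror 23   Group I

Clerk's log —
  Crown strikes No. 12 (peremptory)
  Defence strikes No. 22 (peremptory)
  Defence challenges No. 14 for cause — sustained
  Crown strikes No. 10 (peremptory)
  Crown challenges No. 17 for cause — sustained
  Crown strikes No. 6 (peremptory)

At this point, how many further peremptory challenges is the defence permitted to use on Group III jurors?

Defence peremptories so far: #22 — 1 of 3 used, 2 left overall.
Against Group III: none yet — per-group cap 2 leaves 2.
Binding limit: min(2, 2) = 2.

2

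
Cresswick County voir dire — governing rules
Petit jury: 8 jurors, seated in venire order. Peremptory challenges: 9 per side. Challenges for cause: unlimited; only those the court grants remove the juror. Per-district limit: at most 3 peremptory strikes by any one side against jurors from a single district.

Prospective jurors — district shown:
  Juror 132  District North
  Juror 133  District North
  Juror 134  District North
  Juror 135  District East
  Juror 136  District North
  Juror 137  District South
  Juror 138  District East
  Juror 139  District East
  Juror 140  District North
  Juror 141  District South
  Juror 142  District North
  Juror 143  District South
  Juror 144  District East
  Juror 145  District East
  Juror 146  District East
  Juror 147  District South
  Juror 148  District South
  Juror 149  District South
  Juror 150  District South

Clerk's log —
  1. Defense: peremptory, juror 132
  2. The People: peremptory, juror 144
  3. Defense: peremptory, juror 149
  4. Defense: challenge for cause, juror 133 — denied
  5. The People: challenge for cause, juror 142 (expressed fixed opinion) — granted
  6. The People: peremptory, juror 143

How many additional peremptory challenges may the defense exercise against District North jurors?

Defense peremptories so far: #132, #149 — 2 of 9 used, 7 left overall.
Against District North: #132 — 1 used; per-district cap 3 leaves 2.
Binding limit: min(7, 2) = 2.

2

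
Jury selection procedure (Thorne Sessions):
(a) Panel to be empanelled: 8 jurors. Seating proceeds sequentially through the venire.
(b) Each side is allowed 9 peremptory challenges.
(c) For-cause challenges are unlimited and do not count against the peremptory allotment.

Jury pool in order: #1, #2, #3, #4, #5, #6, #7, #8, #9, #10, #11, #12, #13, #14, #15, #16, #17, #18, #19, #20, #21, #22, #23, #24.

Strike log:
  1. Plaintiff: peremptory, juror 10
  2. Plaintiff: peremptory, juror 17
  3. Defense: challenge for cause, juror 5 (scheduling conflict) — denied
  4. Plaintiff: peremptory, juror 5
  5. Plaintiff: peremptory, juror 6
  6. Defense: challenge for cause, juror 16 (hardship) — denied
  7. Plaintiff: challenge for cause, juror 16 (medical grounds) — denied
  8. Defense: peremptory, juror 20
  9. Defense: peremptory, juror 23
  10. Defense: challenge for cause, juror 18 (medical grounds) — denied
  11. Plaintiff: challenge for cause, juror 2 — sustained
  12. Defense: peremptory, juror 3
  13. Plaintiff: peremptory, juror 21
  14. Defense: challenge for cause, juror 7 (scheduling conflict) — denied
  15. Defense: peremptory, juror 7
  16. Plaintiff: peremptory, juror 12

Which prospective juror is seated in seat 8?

15

Removed: #2, #3, #5, #6, #7, #10, #12, #17, #20, #21, #23. (#16, #18 stay — for-cause denied.)
Filling seats in venire order through position 8: #1, #4, #8, #9, #11, #13, #14, #15.
So seat 8 is #15.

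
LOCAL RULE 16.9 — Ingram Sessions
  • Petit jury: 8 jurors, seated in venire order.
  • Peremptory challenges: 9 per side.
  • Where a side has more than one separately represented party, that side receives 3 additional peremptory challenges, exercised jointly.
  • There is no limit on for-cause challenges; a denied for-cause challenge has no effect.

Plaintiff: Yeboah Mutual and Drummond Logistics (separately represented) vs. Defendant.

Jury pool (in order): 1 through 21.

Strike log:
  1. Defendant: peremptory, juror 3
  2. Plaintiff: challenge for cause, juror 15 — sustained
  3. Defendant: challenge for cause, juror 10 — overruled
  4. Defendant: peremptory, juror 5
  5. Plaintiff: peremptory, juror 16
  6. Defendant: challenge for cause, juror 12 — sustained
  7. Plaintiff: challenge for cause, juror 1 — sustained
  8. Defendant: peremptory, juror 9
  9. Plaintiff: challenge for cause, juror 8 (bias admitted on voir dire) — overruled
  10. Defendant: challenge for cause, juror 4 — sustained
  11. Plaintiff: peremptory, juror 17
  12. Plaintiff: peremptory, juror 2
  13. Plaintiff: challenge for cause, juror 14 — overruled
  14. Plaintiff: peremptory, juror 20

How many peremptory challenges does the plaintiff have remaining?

Plaintiff allotment: 9 base + 3 multi-party = 12.
Plaintiff peremptories used: #16, #17, #2, #20 — 4 (for-cause on #15, #1, #8, #14 don't count).
Remaining: 12 − 4 = 8.

8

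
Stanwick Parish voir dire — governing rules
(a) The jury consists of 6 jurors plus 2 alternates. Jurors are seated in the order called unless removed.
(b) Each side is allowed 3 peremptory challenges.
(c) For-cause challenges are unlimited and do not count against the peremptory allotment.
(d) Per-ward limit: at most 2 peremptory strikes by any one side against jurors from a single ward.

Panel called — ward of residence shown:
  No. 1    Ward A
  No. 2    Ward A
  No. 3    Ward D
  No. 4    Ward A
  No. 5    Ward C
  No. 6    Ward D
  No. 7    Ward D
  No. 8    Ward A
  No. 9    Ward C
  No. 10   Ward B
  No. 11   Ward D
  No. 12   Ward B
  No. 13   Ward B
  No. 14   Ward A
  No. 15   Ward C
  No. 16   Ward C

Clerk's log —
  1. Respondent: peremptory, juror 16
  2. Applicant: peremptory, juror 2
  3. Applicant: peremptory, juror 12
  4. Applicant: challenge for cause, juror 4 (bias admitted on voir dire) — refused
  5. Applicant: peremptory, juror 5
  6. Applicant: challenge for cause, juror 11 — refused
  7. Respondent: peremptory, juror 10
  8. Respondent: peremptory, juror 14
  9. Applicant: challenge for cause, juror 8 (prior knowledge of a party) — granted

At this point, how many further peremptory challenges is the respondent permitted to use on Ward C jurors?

0

Respondent peremptories so far: #16, #10, #14 — 3 of 3 used, 0 left overall.
Against Ward C: #16 — 1 used; per-ward cap 2 leaves 1.
Binding limit: min(0, 1) = 0.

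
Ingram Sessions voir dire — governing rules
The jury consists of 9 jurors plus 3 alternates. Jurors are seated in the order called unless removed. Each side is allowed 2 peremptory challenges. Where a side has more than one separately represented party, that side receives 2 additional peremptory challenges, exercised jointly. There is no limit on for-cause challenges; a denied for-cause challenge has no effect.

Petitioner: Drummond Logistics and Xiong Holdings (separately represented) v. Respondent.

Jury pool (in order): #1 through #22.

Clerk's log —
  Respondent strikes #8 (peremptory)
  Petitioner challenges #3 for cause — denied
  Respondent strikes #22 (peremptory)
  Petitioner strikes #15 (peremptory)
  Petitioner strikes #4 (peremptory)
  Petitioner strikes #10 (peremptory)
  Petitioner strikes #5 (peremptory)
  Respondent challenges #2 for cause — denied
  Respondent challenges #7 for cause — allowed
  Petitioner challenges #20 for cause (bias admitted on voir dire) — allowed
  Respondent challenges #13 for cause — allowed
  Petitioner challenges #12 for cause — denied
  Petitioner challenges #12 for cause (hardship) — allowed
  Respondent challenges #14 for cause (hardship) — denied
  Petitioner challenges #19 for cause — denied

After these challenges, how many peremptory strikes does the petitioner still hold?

Petitioner allotment: 2 base + 2 multi-party = 4.
Petitioner peremptories used: #15, #4, #10, #5 — 4 (for-cause on #3, #20, #12, #12, #19 don't count).
Remaining: 4 − 4 = 0.

0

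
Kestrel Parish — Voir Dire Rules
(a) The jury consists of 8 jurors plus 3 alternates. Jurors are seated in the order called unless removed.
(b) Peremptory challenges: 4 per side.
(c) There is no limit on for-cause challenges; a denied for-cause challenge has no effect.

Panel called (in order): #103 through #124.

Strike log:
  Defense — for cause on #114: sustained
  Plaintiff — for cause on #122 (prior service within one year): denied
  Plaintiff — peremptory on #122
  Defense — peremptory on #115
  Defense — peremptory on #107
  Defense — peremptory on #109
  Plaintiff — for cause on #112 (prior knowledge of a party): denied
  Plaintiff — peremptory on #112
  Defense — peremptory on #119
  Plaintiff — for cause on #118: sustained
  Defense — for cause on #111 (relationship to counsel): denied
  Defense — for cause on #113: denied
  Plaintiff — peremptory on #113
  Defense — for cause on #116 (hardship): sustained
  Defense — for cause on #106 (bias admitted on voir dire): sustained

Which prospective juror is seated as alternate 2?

123

Removed: #106, #107, #109, #112, #113, #114, #115, #116, #118, #119, #122. (#111 stays — for-cause denied.)
Filling seats in venire order through position 10: #103, #104, #105, #108, #110, #111, #117, #120, #121, #123.
So alternate 2 is #123.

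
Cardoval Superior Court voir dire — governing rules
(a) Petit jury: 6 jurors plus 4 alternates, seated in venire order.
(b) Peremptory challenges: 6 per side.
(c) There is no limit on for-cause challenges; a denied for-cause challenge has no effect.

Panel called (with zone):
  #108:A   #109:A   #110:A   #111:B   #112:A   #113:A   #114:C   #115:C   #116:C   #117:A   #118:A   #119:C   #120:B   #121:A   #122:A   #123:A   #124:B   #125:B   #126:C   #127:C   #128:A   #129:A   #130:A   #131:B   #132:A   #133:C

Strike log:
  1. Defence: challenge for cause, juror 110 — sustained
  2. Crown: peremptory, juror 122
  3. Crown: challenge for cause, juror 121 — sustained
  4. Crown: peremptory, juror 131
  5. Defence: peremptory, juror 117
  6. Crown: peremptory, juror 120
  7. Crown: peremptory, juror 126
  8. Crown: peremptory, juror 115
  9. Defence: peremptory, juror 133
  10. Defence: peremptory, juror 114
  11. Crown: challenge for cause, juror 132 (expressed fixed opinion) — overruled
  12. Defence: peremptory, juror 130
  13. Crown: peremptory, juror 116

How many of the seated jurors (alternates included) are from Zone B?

Removed: #110, #114, #115, #116, #117, #120, #121, #122, #126, #130, #131, #133.
Seated (10 incl. alternates): #108, #109, #111, #112, #113, #118, #119, #123, #124, #125.
Of those, in Zone B: #111, #124, #125 → 3.

3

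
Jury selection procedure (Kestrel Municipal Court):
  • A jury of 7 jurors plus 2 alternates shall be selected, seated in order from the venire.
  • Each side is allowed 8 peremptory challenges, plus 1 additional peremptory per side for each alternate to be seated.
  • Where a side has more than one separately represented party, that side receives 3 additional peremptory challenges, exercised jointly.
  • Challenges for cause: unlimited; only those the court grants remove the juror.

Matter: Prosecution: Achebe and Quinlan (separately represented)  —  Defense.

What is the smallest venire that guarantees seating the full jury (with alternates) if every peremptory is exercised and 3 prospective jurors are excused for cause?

35

Seats to fill: 7 + 2 alternates = 9.
Peremptories — Prosecution: 8 + 1×2 + 3 = 13; Defense: 8 + 1×2 = 10; total 23.
For-cause removals: 3.
Minimum venire: 9 + 23 + 3 = 35.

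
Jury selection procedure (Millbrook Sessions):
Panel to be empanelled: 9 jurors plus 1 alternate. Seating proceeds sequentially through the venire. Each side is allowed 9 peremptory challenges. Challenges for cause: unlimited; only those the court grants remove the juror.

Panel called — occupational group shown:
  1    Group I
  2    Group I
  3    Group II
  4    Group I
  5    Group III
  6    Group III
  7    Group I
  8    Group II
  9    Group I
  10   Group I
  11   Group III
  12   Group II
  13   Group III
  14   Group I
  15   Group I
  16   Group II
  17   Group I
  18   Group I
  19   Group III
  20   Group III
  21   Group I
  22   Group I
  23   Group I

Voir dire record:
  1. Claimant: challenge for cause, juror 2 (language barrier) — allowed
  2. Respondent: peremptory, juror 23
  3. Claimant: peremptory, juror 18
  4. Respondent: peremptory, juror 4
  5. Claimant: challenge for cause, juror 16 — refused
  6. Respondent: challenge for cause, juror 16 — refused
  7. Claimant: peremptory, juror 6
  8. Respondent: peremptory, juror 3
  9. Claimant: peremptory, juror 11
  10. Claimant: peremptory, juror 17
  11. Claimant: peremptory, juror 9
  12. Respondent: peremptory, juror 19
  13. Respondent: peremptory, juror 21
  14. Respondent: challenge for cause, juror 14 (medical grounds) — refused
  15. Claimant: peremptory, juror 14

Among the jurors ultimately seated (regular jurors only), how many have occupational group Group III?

Removed: #2, #3, #4, #6, #9, #11, #14, #17, #18, #19, #21, #23.
Seated jurors 1–9: #1, #5, #7, #8, #10, #12, #13, #15, #16 (alternates #20 not counted).
Of those, in Group III: #5, #13 → 2.

2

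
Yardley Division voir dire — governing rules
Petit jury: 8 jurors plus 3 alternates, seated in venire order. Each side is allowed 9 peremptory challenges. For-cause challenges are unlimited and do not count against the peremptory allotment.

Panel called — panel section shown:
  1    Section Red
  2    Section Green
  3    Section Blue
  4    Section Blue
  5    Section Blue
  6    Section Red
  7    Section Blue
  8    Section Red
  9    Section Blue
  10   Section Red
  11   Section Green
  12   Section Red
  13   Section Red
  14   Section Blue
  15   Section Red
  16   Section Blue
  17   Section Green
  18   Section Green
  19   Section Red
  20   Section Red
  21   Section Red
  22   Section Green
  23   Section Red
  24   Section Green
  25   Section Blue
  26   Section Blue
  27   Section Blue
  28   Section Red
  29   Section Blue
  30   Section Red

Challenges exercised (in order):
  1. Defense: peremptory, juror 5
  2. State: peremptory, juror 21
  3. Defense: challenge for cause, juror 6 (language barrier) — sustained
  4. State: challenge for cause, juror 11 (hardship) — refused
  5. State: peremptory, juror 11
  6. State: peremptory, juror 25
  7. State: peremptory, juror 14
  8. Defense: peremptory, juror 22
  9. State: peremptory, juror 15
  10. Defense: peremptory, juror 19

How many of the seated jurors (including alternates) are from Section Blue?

5

Removed: #5, #6, #11, #14, #15, #19, #21, #22, #25.
Seated (11 incl. alternates): #1, #2, #3, #4, #7, #8, #9, #10, #12, #13, #16.
Of those, in Section Blue: #3, #4, #7, #9, #16 → 5.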